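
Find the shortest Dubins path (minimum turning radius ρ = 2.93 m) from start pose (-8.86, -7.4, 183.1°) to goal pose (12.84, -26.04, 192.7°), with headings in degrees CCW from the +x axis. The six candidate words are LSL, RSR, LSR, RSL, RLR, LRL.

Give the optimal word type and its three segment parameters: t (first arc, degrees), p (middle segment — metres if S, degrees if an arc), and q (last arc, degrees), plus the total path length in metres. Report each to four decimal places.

LSR: t = 159.1185°, p = 23.8251 m, q = 149.5185°, L = 39.6083 m

Let ψ = atan2(Δy, Δx) = atan2(-18.64, 21.70) = -40.6621° be the start→goal bearing.
Normalize: d = |goal − start| / ρ = 28.606636/2.93 = 9.763357, α = (θ_start − ψ) mod 360° = 223.7621° = 3.905386 rad, β = (θ_goal − ψ) mod 360° = 233.3621° = 4.072937 rad.
Common terms: sin α = -0.691666, cos α = -0.722218, sin β = -0.802423, cos β = -0.596755, cos(α−β) = 0.985996, d² = 95.323137. Work in radians in the unit-radius frame; every candidate has L = ρ·(t + p + q).
LSL: p² = 2 + d² − 2cos(α−β) + 2d(sin α − sin β) = 97.513870; p = √p² = 9.874911; φ = atan2(cos β − cos α, d + sin α − sin β) = 0.012705 rad; t = (φ − α) mod 2π = 2.390505 rad, q = (β − φ) mod 2π = 4.060232 rad → L = 2.93·(2.390505 + 9.874911 + 4.060232) = 2.93·16.325648 = 47.834149 m
RSR: p² = 2 + d² − 2cos(α−β) + 2d(sin β − sin α) = 93.188420; p = √p² = 9.653415; φ = atan2(cos α − cos β, d − sin α + sin β) = -0.012997 rad; t = (α − φ) mod 2π = 3.918383 rad, q = (φ − β) mod 2π = 2.197251 rad → L = 2.93·(3.918383 + 9.653415 + 2.197251) = 2.93·15.769049 = 46.203312 m
LSR: p² = d² − 2 + 2cos(α−β) + 2d(sin α + sin β) = 66.120481; p = √p² = 8.131450; φ = atan2(−cos α − cos β, d + sin α + sin β) − atan2(−2, p) = 0.399342 rad; t = (φ − α) mod 2π = 2.777142 rad, q = (φ − β) mod 2π = 2.609590 rad → L = 2.93·(2.777142 + 8.131450 + 2.609590) = 2.93·13.518182 = 39.608272 m
RSL: p² = d² − 2 + 2cos(α−β) − 2d(sin α + sin β) = 124.469778; p = √p² = 11.156602; φ = atan2(cos α + cos β, d − sin α − sin β) − atan2(2, p) = -0.294015 rad; t = (α − φ) mod 2π = 4.199400 rad, q = (β − φ) mod 2π = 4.366952 rad → L = 2.93·(4.199400 + 11.156602 + 4.366952) = 2.93·19.722955 = 57.788258 m
RLR: c = (6 − d² + 2cos(α−β) + 2d(sin α − sin β))/8 = -10.648552, |c| > 1 → infeasible
LRL: c = (6 − d² + 2cos(α−β) − 2d(sin α − sin β))/8 = -11.189234, |c| > 1 → infeasible
Shortest: LSR with L = 39.608272 m ≈ 39.6083 m
Convert LSR to answer units (arcs ×180/π): t = 2.777142·180/π = 159.1185°, p = ρ·p = 2.93·8.131450 = 23.8251 m, q = 2.609590·180/π = 149.5185°, L = 39.6083 m.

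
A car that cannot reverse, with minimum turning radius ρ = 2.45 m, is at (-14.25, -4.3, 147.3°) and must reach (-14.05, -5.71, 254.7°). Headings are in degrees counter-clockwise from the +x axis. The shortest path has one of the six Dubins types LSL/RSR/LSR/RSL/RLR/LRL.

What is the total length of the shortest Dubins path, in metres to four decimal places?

15.9897 m

Let ψ = atan2(Δy, Δx) = atan2(-1.41, 0.20) = -81.9268° be the start→goal bearing.
Normalize: d = |goal − start| / ρ = 1.424114/2.45 = 0.581271, α = (θ_start − ψ) mod 360° = 229.2268° = 4.000762 rad, β = (θ_goal − ψ) mod 360° = 336.6268° = 5.875246 rad.
Common terms: sin α = -0.757301, cos α = -0.653067, sin β = -0.396719, cos β = 0.917940, cos(α−β) = -0.299041, d² = 0.337876. Work in radians in the unit-radius frame; every candidate has L = ρ·(t + p + q).
LSL: p² = 2 + d² − 2cos(α−β) + 2d(sin α − sin β) = 2.516766; p = √p² = 1.586432; φ = atan2(cos β − cos α, d + sin α − sin β) = 1.431233 rad; t = (φ − α) mod 2π = 3.713656 rad, q = (β − φ) mod 2π = 4.444013 rad → L = 2.45·(3.713656 + 1.586432 + 4.444013) = 2.45·9.744101 = 23.873047 m
RSR: p² = 2 + d² − 2cos(α−β) + 2d(sin β − sin α) = 3.355149; p = √p² = 1.831707; φ = atan2(cos α − cos β, d − sin α + sin β) = -1.030729 rad; t = (α − φ) mod 2π = 5.031491 rad, q = (φ − β) mod 2π = 5.660396 rad → L = 2.45·(5.031491 + 1.831707 + 5.660396) = 2.45·12.523594 = 30.682804 m
LSR: p² = d² − 2 + 2cos(α−β) + 2d(sin α + sin β) = -3.601801 < 0 → infeasible
RSL: p² = d² − 2 + 2cos(α−β) − 2d(sin α + sin β) = -0.918610 < 0 → infeasible
RLR: c = (6 − d² + 2cos(α−β) + 2d(sin α − sin β))/8 = 0.580606; p = 2π − arccos c = 5.331862 rad; φ = atan2(cos α − cos β, d − sin α + sin β) = -1.030729 rad; t = (α − φ + p/2) mod 2π = 1.414237 rad, q = (α − β − t + p) mod 2π = 2.043142 rad → L = 2.45·(1.414237 + 5.331862 + 2.043142) = 2.45·8.789241 = 21.533640 m
LRL: c = (6 − d² + 2cos(α−β) − 2d(sin α − sin β))/8 = 0.685404; p = 2π − arccos c = 5.467548 rad; φ = atan2(cos β − cos α, d + sin α − sin β) = 1.431233 rad; t = (φ − α + p/2) mod 2π = 0.164245 rad, q = (β − α − t + p) mod 2π = 0.894601 rad → L = 2.45·(0.164245 + 5.467548 + 0.894601) = 2.45·6.526394 = 15.989665 m
Shortest: LRL with L = 15.989665 m ≈ 15.9897 m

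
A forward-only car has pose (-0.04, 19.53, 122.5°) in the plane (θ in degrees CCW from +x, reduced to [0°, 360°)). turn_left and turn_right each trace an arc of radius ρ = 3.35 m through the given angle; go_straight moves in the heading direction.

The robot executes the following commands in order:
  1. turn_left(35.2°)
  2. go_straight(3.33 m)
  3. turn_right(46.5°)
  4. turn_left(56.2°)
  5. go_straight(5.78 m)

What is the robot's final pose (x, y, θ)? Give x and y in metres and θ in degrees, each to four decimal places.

set_pose: (x, y, θ) = (-0.0400, 19.5300, 122.5000°), ρ = 3.35
turn_left(35.2°): centre at ρ to the left, rotate +35.2° → (-1.5942, 20.8295, 157.7000°)
go_straight(3.33): x += 3.33·cos θ, y += 3.33·sin θ → (-4.6751, 22.0931, 157.7000°)
turn_right(46.5°): centre at ρ to the right, rotate −46.5° → (-6.5272, 23.9811, 111.2000°)
turn_left(56.2°): centre at ρ to the left, rotate +56.2° → (-8.9197, 26.0390, 167.4000°)
go_straight(5.78): x += 5.78·cos θ, y += 5.78·sin θ → (-14.5605, 27.2998, 167.4000°)

(-14.5605, 27.2998, 167.4000°)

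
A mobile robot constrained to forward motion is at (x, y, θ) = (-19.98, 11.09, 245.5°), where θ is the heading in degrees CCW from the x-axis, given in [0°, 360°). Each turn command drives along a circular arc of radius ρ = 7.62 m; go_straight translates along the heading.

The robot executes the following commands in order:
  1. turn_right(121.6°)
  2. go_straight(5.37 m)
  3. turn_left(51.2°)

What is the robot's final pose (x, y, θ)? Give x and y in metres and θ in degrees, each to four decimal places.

set_pose: (x, y, θ) = (-19.9800, 11.0900, 245.5000°), ρ = 7.62
turn_right(121.6°): centre at ρ to the right, rotate −121.6° → (-33.2386, 9.9999, 123.9000°)
go_straight(5.37): x += 5.37·cos θ, y += 5.37·sin θ → (-36.2337, 14.4571, 123.9000°)
turn_left(51.2°): centre at ρ to the left, rotate +51.2° → (-41.9075, 17.7992, 175.1000°)

(-41.9075, 17.7992, 175.1000°)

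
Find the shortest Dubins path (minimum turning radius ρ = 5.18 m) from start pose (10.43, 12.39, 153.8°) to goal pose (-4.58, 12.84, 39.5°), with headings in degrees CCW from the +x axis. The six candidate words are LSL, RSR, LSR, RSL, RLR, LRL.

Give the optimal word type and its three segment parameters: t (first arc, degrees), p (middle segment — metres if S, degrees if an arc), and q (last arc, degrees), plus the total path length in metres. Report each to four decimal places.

LRL: t = 113.8664°, p = 234.5079°, q = 6.3415°, L = 32.0692 m

Let ψ = atan2(Δy, Δx) = atan2(0.45, -15.01) = 178.2828° be the start→goal bearing.
Normalize: d = |goal − start| / ρ = 15.016744/5.18 = 2.898985, α = (θ_start − ψ) mod 360° = 335.5172° = 5.855880 rad, β = (θ_goal − ψ) mod 360° = 221.2172° = 3.860969 rad.
Common terms: sin α = -0.414420, cos α = 0.910086, sin β = -0.658915, cos β = -0.752217, cos(α−β) = -0.411514, d² = 8.404116. Work in radians in the unit-radius frame; every candidate has L = ρ·(t + p + q).
LSL: p² = 2 + d² − 2cos(α−β) + 2d(sin α − sin β) = 12.644723; p = √p² = 3.555942; φ = atan2(cos β − cos α, d + sin α − sin β) = -0.486429 rad; t = (φ − α) mod 2π = 6.224062 rad, q = (β − φ) mod 2π = 4.347397 rad → L = 5.18·(6.224062 + 3.555942 + 4.347397) = 5.18·14.127401 = 73.179938 m
RSR: p² = 2 + d² − 2cos(α−β) + 2d(sin β − sin α) = 9.809566; p = √p² = 3.132023; φ = atan2(cos α − cos β, d − sin α + sin β) = 0.559478 rad; t = (α − φ) mod 2π = 5.296402 rad, q = (φ − β) mod 2π = 2.981695 rad → L = 5.18·(5.296402 + 3.132023 + 2.981695) = 5.18·11.410119 = 59.104418 m
LSR: p² = d² − 2 + 2cos(α−β) + 2d(sin α + sin β) = -0.642079 < 0 → infeasible
RSL: p² = d² − 2 + 2cos(α−β) − 2d(sin α + sin β) = 11.804254; p = √p² = 3.435732; φ = atan2(cos α + cos β, d − sin α − sin β) − atan2(2, p) = -0.487446 rad; t = (α − φ) mod 2π = 0.060140 rad, q = (β − φ) mod 2π = 4.348414 rad → L = 5.18·(0.060140 + 3.435732 + 4.348414) = 5.18·7.844287 = 40.633405 m
RLR: c = (6 − d² + 2cos(α−β) + 2d(sin α − sin β))/8 = -0.226196; p = 2π − arccos c = 4.484219 rad; φ = atan2(cos α − cos β, d − sin α + sin β) = 0.559478 rad; t = (α − φ + p/2) mod 2π = 1.255326 rad, q = (α − β − t + p) mod 2π = 5.223804 rad → L = 5.18·(1.255326 + 4.484219 + 5.223804) = 5.18·10.963348 = 56.790145 m
LRL: c = (6 − d² + 2cos(α−β) − 2d(sin α − sin β))/8 = -0.580590; p = 2π − arccos c = 4.092935 rad; φ = atan2(cos β − cos α, d + sin α − sin β) = -0.486429 rad; t = (φ − α + p/2) mod 2π = 1.987344 rad, q = (β − α − t + p) mod 2π = 0.110680 rad → L = 5.18·(1.987344 + 4.092935 + 0.110680) = 5.18·6.190959 = 32.069169 m
Shortest: LRL with L = 32.069169 m ≈ 32.0692 m
Convert LRL to answer units (arcs ×180/π): t = 1.987344·180/π = 113.8664°, p = 4.092935·180/π = 234.5079°, q = 0.110680·180/π = 6.3415°, L = 32.0692 m.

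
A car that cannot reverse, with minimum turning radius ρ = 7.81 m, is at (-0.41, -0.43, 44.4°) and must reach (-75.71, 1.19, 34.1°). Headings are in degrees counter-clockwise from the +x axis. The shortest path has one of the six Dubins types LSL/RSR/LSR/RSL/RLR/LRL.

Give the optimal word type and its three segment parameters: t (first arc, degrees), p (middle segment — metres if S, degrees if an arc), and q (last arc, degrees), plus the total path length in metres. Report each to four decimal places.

Let ψ = atan2(Δy, Δx) = atan2(1.62, -75.30) = 178.7675° be the start→goal bearing.
Normalize: d = |goal − start| / ρ = 75.317424/7.81 = 9.643716, α = (θ_start − ψ) mod 360° = 225.6325° = 3.938029 rad, β = (θ_goal − ψ) mod 360° = 215.3325° = 3.758261 rad.
Common terms: sin α = -0.714869, cos α = -0.699258, sin β = -0.578320, cos β = -0.815810, cos(α−β) = 0.983885, d² = 93.001264. Work in radians in the unit-radius frame; every candidate has L = ρ·(t + p + q).
LSL: p² = 2 + d² − 2cos(α−β) + 2d(sin α − sin β) = 90.399814; p = √p² = 9.507882; φ = atan2(cos β − cos α, d + sin α − sin β) = -0.012259 rad; t = (φ − α) mod 2π = 2.332897 rad, q = (β − φ) mod 2π = 3.770519 rad → L = 7.81·(2.332897 + 9.507882 + 3.770519) = 7.81·15.611298 = 121.924238 m
RSR: p² = 2 + d² − 2cos(α−β) + 2d(sin β − sin α) = 95.667174; p = √p² = 9.780960; φ = atan2(cos α − cos β, d − sin α + sin β) = 0.011916 rad; t = (α − φ) mod 2π = 3.926113 rad, q = (φ − β) mod 2π = 2.536841 rad → L = 7.81·(3.926113 + 9.780960 + 2.536841) = 7.81·16.243914 = 126.864968 m
LSR: p² = d² − 2 + 2cos(α−β) + 2d(sin α + sin β) = 68.026737; p = √p² = 8.247832; φ = atan2(−cos α − cos β, d + sin α + sin β) − atan2(−2, p) = 0.417378 rad; t = (φ − α) mod 2π = 2.762533 rad, q = (φ − β) mod 2π = 2.942302 rad → L = 7.81·(2.762533 + 8.247832 + 2.942302) = 7.81·13.952668 = 108.970337 m
RSL: p² = d² − 2 + 2cos(α−β) − 2d(sin α + sin β) = 117.911331; p = √p² = 10.858698; φ = atan2(cos α + cos β, d − sin α − sin β) − atan2(2, p) = -0.319795 rad; t = (α − φ) mod 2π = 4.257824 rad, q = (β − φ) mod 2π = 4.078055 rad → L = 7.81·(4.257824 + 10.858698 + 4.078055) = 7.81·19.194578 = 149.909654 m
RLR: c = (6 − d² + 2cos(α−β) + 2d(sin α − sin β))/8 = -10.958397, |c| > 1 → infeasible
LRL: c = (6 − d² + 2cos(α−β) − 2d(sin α − sin β))/8 = -10.299977, |c| > 1 → infeasible
Shortest: LSR with L = 108.970337 m ≈ 108.9703 m
Convert LSR to answer units (arcs ×180/π): t = 2.762533·180/π = 158.2815°, p = ρ·p = 7.81·8.247832 = 64.4156 m, q = 2.942302·180/π = 168.5815°, L = 108.9703 m.

LSR: t = 158.2815°, p = 64.4156 m, q = 168.5815°, L = 108.9703 m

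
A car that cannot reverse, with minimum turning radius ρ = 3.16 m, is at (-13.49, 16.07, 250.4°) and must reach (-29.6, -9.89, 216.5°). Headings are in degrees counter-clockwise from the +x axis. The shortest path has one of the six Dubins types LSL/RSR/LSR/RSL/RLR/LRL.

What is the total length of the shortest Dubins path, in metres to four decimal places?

30.5863 m

Let ψ = atan2(Δy, Δx) = atan2(-25.96, -16.11) = -121.8225° be the start→goal bearing.
Normalize: d = |goal − start| / ρ = 30.552475/3.16 = 9.668505, α = (θ_start − ψ) mod 360° = 12.2225° = 0.213323 rad, β = (θ_goal − ψ) mod 360° = 338.3225° = 5.904842 rad.
Common terms: sin α = 0.211709, cos α = 0.977333, sin β = -0.369382, cos β = 0.929278, cos(α−β) = 0.830012, d² = 93.479981. Work in radians in the unit-radius frame; every candidate has L = ρ·(t + p + q).
LSL: p² = 2 + d² − 2cos(α−β) + 2d(sin α − sin β) = 105.056508; p = √p² = 10.249708; φ = atan2(cos β − cos α, d + sin α − sin β) = -0.004688 rad; t = (φ − α) mod 2π = 6.065174 rad, q = (β − φ) mod 2π = 5.909530 rad → L = 3.16·(6.065174 + 10.249708 + 5.909530) = 3.16·22.224412 = 70.229141 m
RSR: p² = 2 + d² − 2cos(α−β) + 2d(sin β − sin α) = 82.583405; p = √p² = 9.087541; φ = atan2(cos α − cos β, d − sin α + sin β) = 0.005288 rad; t = (α − φ) mod 2π = 0.208035 rad, q = (φ − β) mod 2π = 0.383632 rad → L = 3.16·(0.208035 + 9.087541 + 0.383632) = 3.16·9.679208 = 30.586297 m
LSR: p² = d² − 2 + 2cos(α−β) + 2d(sin α + sin β) = 90.091078; p = √p² = 9.491632; φ = atan2(−cos α − cos β, d + sin α + sin β) − atan2(−2, p) = 0.009829 rad; t = (φ − α) mod 2π = 6.079692 rad, q = (φ − β) mod 2π = 0.388173 rad → L = 3.16·(6.079692 + 9.491632 + 0.388173) = 3.16·15.959496 = 50.432008 m
RSL: p² = d² − 2 + 2cos(α−β) − 2d(sin α + sin β) = 96.188934; p = √p² = 9.807596; φ = atan2(cos α + cos β, d − sin α − sin β) − atan2(2, p) = -0.009513 rad; t = (α − φ) mod 2π = 0.222836 rad, q = (β − φ) mod 2π = 5.914355 rad → L = 3.16·(0.222836 + 9.807596 + 5.914355) = 3.16·15.944786 = 50.385525 m
RLR: c = (6 − d² + 2cos(α−β) + 2d(sin α − sin β))/8 = -9.322926, |c| > 1 → infeasible
LRL: c = (6 − d² + 2cos(α−β) − 2d(sin α − sin β))/8 = -12.132064, |c| > 1 → infeasible
Shortest: RSR with L = 30.586297 m ≈ 30.5863 m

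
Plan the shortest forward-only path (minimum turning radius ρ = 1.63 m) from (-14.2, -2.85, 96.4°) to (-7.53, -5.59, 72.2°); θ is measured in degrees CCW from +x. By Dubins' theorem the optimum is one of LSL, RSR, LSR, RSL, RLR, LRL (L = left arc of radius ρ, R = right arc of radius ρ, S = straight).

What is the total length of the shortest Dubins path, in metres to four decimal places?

Let ψ = atan2(Δy, Δx) = atan2(-2.74, 6.67) = -22.3326° be the start→goal bearing.
Normalize: d = |goal − start| / ρ = 7.210860/1.63 = 4.423840, α = (θ_start − ψ) mod 360° = 118.7326° = 2.072275 rad, β = (θ_goal − ψ) mod 360° = 94.5326° = 1.649905 rad.
Common terms: sin α = 0.876873, cos α = -0.480722, sin β = 0.996873, cos β = -0.079026, cos(α−β) = 0.912120, d² = 19.570364. Work in radians in the unit-radius frame; every candidate has L = ρ·(t + p + q).
LSL: p² = 2 + d² − 2cos(α−β) + 2d(sin α − sin β) = 18.684405; p = √p² = 4.322546; φ = atan2(cos β − cos α, d + sin α − sin β) = 0.093065 rad; t = (φ − α) mod 2π = 4.303975 rad, q = (β − φ) mod 2π = 1.556840 rad → L = 1.63·(4.303975 + 4.322546 + 1.556840) = 1.63·10.183362 = 16.598880 m
RSR: p² = 2 + d² − 2cos(α−β) + 2d(sin β − sin α) = 20.807843; p = √p² = 4.561561; φ = atan2(cos α − cos β, d − sin α + sin β) = -0.088175 rad; t = (α − φ) mod 2π = 2.160450 rad, q = (φ − β) mod 2π = 4.545105 rad → L = 1.63·(2.160450 + 4.561561 + 4.545105) = 1.63·11.267116 = 18.365400 m
LSR: p² = d² − 2 + 2cos(α−β) + 2d(sin α + sin β) = 35.972905; p = √p² = 5.997742; φ = atan2(−cos α − cos β, d + sin α + sin β) − atan2(−2, p) = 0.410514 rad; t = (φ − α) mod 2π = 4.621424 rad, q = (φ − β) mod 2π = 5.043794 rad → L = 1.63·(4.621424 + 5.997742 + 5.043794) = 1.63·15.662960 = 25.530624 m
RSL: p² = d² − 2 + 2cos(α−β) − 2d(sin α + sin β) = 2.816303; p = √p² = 1.678184; φ = atan2(cos α + cos β, d − sin α − sin β) − atan2(2, p) = -1.088743 rad; t = (α − φ) mod 2π = 3.161018 rad, q = (β − φ) mod 2π = 2.738648 rad → L = 1.63·(3.161018 + 1.678184 + 2.738648) = 1.63·7.577851 = 12.351897 m
RLR: c = (6 − d² + 2cos(α−β) + 2d(sin α − sin β))/8 = -1.600980, |c| > 1 → infeasible
LRL: c = (6 − d² + 2cos(α−β) − 2d(sin α − sin β))/8 = -1.335551, |c| > 1 → infeasible
Shortest: RSL with L = 12.351897 m ≈ 12.3519 m

12.3519 m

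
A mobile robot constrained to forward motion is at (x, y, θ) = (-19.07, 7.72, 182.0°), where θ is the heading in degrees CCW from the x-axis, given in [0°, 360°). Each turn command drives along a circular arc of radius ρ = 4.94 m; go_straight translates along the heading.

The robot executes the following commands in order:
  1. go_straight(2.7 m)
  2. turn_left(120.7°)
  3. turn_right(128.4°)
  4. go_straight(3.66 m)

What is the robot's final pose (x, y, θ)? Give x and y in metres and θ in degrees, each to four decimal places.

(-34.0426, -7.2009, 174.3000°)

set_pose: (x, y, θ) = (-19.0700, 7.7200, 182.0000°), ρ = 4.94
go_straight(2.7): x += 2.7·cos θ, y += 2.7·sin θ → (-21.7684, 7.6258, 182.0000°)
turn_left(120.7°): centre at ρ to the left, rotate +120.7° → (-25.7530, 0.0200, 302.7000°)
turn_right(128.4°): centre at ρ to the right, rotate −128.4° → (-30.4007, -7.5644, 174.3000°)
go_straight(3.66): x += 3.66·cos θ, y += 3.66·sin θ → (-34.0426, -7.2009, 174.3000°)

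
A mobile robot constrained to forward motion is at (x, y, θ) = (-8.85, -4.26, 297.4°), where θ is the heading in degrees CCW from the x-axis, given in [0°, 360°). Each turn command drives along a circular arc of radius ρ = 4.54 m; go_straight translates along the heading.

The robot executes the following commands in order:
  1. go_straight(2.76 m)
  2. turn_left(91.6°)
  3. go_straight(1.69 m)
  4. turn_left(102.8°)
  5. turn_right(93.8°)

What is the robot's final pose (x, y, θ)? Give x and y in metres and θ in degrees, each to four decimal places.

set_pose: (x, y, θ) = (-8.8500, -4.2600, 297.4000°), ρ = 4.54
go_straight(2.76): x += 2.76·cos θ, y += 2.76·sin θ → (-7.5798, -6.7104, 297.4000°)
turn_left(91.6°): centre at ρ to the left, rotate +91.6° → (-1.3481, -8.5918, 389.0000° ≡ 29.0000°)
go_straight(1.69): x += 1.69·cos θ, y += 1.69·sin θ → (0.1300, -7.7725, 29.0000°)
turn_left(102.8°): centre at ρ to the left, rotate +102.8° → (1.3134, -0.7757, 131.8000°)
turn_right(93.8°): centre at ρ to the right, rotate −93.8° → (1.9028, 5.8279, 38.0000°)

(1.9028, 5.8279, 38.0000°)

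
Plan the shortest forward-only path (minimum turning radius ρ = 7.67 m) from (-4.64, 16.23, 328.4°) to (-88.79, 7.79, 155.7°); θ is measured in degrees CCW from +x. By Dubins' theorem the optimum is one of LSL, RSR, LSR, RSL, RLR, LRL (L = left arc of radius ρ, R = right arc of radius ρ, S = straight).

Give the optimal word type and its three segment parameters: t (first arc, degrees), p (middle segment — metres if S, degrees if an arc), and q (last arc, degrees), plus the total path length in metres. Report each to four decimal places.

Let ψ = atan2(Δy, Δx) = atan2(-8.44, -84.15) = -174.2726° be the start→goal bearing.
Normalize: d = |goal − start| / ρ = 84.572195/7.67 = 11.026362, α = (θ_start − ψ) mod 360° = 142.6726° = 2.490106 rad, β = (θ_goal − ψ) mod 360° = 329.9726° = 5.759108 rad.
Common terms: sin α = 0.606369, cos α = -0.795183, sin β = -0.500415, cos β = 0.865786, cos(α−β) = -0.991894, d² = 121.580653. Work in radians in the unit-radius frame; every candidate has L = ρ·(t + p + q).
LSL: p² = 2 + d² − 2cos(α−β) + 2d(sin α − sin β) = 149.972048; p = √p² = 12.246308; φ = atan2(cos β − cos α, d + sin α − sin β) = 0.136049 rad; t = (φ − α) mod 2π = 3.929129 rad, q = (β − φ) mod 2π = 5.623058 rad → L = 7.67·(3.929129 + 12.246308 + 5.623058) = 7.67·21.798495 = 167.194453 m
RSR: p² = 2 + d² − 2cos(α−β) + 2d(sin β − sin α) = 101.156837; p = √p² = 10.057676; φ = atan2(cos α − cos β, d − sin α + sin β) = -0.165904 rad; t = (α − φ) mod 2π = 2.656010 rad, q = (φ − β) mod 2π = 0.358173 rad → L = 7.67·(2.656010 + 10.057676 + 0.358173) = 7.67·13.071859 = 100.261160 m
LSR: p² = d² − 2 + 2cos(α−β) + 2d(sin α + sin β) = 119.933452; p = √p² = 10.951413; φ = atan2(−cos α − cos β, d + sin α + sin β) − atan2(−2, p) = 0.174292 rad; t = (φ − α) mod 2π = 3.967372 rad, q = (φ − β) mod 2π = 0.698370 rad → L = 7.67·(3.967372 + 10.951413 + 0.698370) = 7.67·15.617155 = 119.783578 m
RSL: p² = d² − 2 + 2cos(α−β) − 2d(sin α + sin β) = 115.260277; p = √p² = 10.735934; φ = atan2(cos α + cos β, d − sin α − sin β) − atan2(2, p) = -0.177714 rad; t = (α − φ) mod 2π = 2.667820 rad, q = (β − φ) mod 2π = 5.936821 rad → L = 7.67·(2.667820 + 10.735934 + 5.936821) = 7.67·19.340575 = 148.342211 m
RLR: c = (6 − d² + 2cos(α−β) + 2d(sin α − sin β))/8 = -11.644605, |c| > 1 → infeasible
LRL: c = (6 − d² + 2cos(α−β) − 2d(sin α − sin β))/8 = -17.746506, |c| > 1 → infeasible
Shortest: RSR with L = 100.261160 m ≈ 100.2612 m
Convert RSR to answer units (arcs ×180/π): t = 2.656010·180/π = 152.1782°, p = ρ·p = 7.67·10.057676 = 77.1424 m, q = 0.358173·180/π = 20.5218°, L = 100.2612 m.

RSR: t = 152.1782°, p = 77.1424 m, q = 20.5218°, L = 100.2612 m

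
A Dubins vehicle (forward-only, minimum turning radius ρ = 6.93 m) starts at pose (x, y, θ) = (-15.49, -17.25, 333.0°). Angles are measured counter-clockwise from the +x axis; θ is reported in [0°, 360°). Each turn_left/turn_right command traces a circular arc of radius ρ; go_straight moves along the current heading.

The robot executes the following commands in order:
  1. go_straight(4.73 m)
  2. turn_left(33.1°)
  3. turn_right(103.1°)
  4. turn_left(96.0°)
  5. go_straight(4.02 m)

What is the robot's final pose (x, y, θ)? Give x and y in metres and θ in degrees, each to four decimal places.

(10.9986, -35.6924, 359.0000°)

set_pose: (x, y, θ) = (-15.4900, -17.2500, 333.0000°), ρ = 6.93
go_straight(4.73): x += 4.73·cos θ, y += 4.73·sin θ → (-11.2755, -19.3974, 333.0000°)
turn_left(33.1°): centre at ρ to the left, rotate +33.1° → (-7.3930, -20.1135, 366.1000° ≡ 6.1000°)
turn_right(103.1°): centre at ρ to the right, rotate −103.1° → (0.2218, -27.8488, -97.0000° ≡ 263.0000°)
turn_left(96.0°): centre at ρ to the left, rotate +96.0° → (6.9792, -35.6223, 359.0000°)
go_straight(4.02): x += 4.02·cos θ, y += 4.02·sin θ → (10.9986, -35.6924, 359.0000°)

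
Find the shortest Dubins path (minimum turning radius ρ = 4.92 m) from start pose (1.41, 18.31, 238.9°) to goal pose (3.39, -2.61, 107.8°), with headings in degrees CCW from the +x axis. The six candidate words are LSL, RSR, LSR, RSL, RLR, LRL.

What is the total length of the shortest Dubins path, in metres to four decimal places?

Let ψ = atan2(Δy, Δx) = atan2(-20.92, 1.98) = -84.5933° be the start→goal bearing.
Normalize: d = |goal − start| / ρ = 21.013491/4.92 = 4.271035, α = (θ_start − ψ) mod 360° = 323.4933° = 5.646023 rad, β = (θ_goal − ψ) mod 360° = 192.3933° = 3.357896 rad.
Common terms: sin α = -0.594917, cos α = 0.803787, sin β = -0.214621, cos β = -0.976697, cos(α−β) = -0.657375, d² = 18.241738. Work in radians in the unit-radius frame; every candidate has L = ρ·(t + p + q).
LSL: p² = 2 + d² − 2cos(α−β) + 2d(sin α − sin β) = 18.307969; p = √p² = 4.278781; φ = atan2(cos β − cos α, d + sin α − sin β) = -0.429174 rad; t = (φ − α) mod 2π = 0.207989 rad, q = (β − φ) mod 2π = 3.787070 rad → L = 4.92·(0.207989 + 4.278781 + 3.787070) = 4.92·8.273840 = 40.707293 m
RSR: p² = 2 + d² − 2cos(α−β) + 2d(sin β − sin α) = 24.805007; p = √p² = 4.980463; φ = atan2(cos α − cos β, d − sin α + sin β) = 0.365583 rad; t = (α − φ) mod 2π = 5.280440 rad, q = (φ − β) mod 2π = 3.290872 rad → L = 4.92·(5.280440 + 4.980463 + 3.290872) = 4.92·13.551774 = 66.674731 m
LSR: p² = d² − 2 + 2cos(α−β) + 2d(sin α + sin β) = 8.011859; p = √p² = 2.830523; φ = atan2(−cos α − cos β, d + sin α + sin β) − atan2(−2, p) = 0.665042 rad; t = (φ − α) mod 2π = 1.302204 rad, q = (φ − β) mod 2π = 3.590331 rad → L = 4.92·(1.302204 + 2.830523 + 3.590331) = 4.92·7.723058 = 37.997444 m
RSL: p² = d² − 2 + 2cos(α−β) − 2d(sin α + sin β) = 21.842116; p = √p² = 4.673555; φ = atan2(cos α + cos β, d − sin α − sin β) − atan2(2, p) = -0.438379 rad; t = (α − φ) mod 2π = 6.084401 rad, q = (β − φ) mod 2π = 3.796275 rad → L = 4.92·(6.084401 + 4.673555 + 3.796275) = 4.92·14.554231 = 71.606816 m
RLR: c = (6 − d² + 2cos(α−β) + 2d(sin α − sin β))/8 = -2.100626, |c| > 1 → infeasible
LRL: c = (6 − d² + 2cos(α−β) − 2d(sin α − sin β))/8 = -1.288496, |c| > 1 → infeasible
Shortest: LSR with L = 37.997444 m ≈ 37.9974 m

37.9974 m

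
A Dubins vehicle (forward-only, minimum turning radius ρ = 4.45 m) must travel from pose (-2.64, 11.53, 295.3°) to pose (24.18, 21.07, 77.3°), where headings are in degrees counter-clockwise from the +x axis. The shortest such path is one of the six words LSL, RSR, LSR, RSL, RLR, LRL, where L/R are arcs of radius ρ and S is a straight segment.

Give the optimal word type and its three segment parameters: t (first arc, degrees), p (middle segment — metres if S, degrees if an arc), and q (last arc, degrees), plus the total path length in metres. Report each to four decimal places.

Let ψ = atan2(Δy, Δx) = atan2(9.54, 26.82) = 19.5807° be the start→goal bearing.
Normalize: d = |goal − start| / ρ = 28.466190/4.45 = 6.396897, α = (θ_start − ψ) mod 360° = 275.7193° = 4.812209 rad, β = (θ_goal − ψ) mod 360° = 57.7193° = 1.007392 rad.
Common terms: sin α = -0.995022, cos α = 0.099655, sin β = 0.845442, cos β = 0.534068, cos(α−β) = -0.788011, d² = 40.920288. Work in radians in the unit-radius frame; every candidate has L = ρ·(t + p + q).
LSL: p² = 2 + d² − 2cos(α−β) + 2d(sin α − sin β) = 20.949796; p = √p² = 4.577095; φ = atan2(cos β − cos α, d + sin α − sin β) = 0.095053 rad; t = (φ − α) mod 2π = 1.566029 rad, q = (β − φ) mod 2π = 0.912338 rad → L = 4.45·(1.566029 + 4.577095 + 0.912338) = 4.45·7.055462 = 31.396807 m
RSR: p² = 2 + d² − 2cos(α−β) + 2d(sin β − sin α) = 68.042822; p = √p² = 8.248807; φ = atan2(cos α − cos β, d − sin α + sin β) = -0.052688 rad; t = (α − φ) mod 2π = 4.864898 rad, q = (φ − β) mod 2π = 5.223106 rad → L = 4.45·(4.864898 + 8.248807 + 5.223106) = 4.45·18.336810 = 81.598806 m
LSR: p² = d² − 2 + 2cos(α−β) + 2d(sin α + sin β) = 35.430566; p = √p² = 5.952358; φ = atan2(−cos α − cos β, d + sin α + sin β) − atan2(−2, p) = 0.223056 rad; t = (φ − α) mod 2π = 1.694032 rad, q = (φ − β) mod 2π = 5.498850 rad → L = 4.45·(1.694032 + 5.952358 + 5.498850) = 4.45·13.145240 = 58.496320 m
RSL: p² = d² − 2 + 2cos(α−β) − 2d(sin α + sin β) = 39.257967; p = √p² = 6.265618; φ = atan2(cos α + cos β, d − sin α − sin β) − atan2(2, p) = -0.212476 rad; t = (α − φ) mod 2π = 5.024686 rad, q = (β − φ) mod 2π = 1.219868 rad → L = 4.45·(5.024686 + 6.265618 + 1.219868) = 4.45·12.510172 = 55.670263 m
RLR: c = (6 − d² + 2cos(α−β) + 2d(sin α − sin β))/8 = -7.505353, |c| > 1 → infeasible
LRL: c = (6 − d² + 2cos(α−β) − 2d(sin α − sin β))/8 = -1.618725, |c| > 1 → infeasible
Shortest: LSL with L = 31.396807 m ≈ 31.3968 m
Convert LSL to answer units (arcs ×180/π): t = 1.566029·180/π = 89.7269°, p = ρ·p = 4.45·4.577095 = 20.3681 m, q = 0.912338·180/π = 52.2731°, L = 31.3968 m.

LSL: t = 89.7269°, p = 20.3681 m, q = 52.2731°, L = 31.3968 m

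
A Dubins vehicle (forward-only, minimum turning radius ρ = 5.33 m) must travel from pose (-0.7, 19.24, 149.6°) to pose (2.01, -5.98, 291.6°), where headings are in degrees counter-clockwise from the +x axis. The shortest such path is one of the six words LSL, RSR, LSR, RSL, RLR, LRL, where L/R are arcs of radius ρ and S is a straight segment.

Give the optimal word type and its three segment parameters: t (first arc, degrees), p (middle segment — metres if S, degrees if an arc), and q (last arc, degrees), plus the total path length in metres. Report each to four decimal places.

Let ψ = atan2(Δy, Δx) = atan2(-25.22, 2.71) = -83.8668° be the start→goal bearing.
Normalize: d = |goal − start| / ρ = 25.365183/5.33 = 4.758946, α = (θ_start − ψ) mod 360° = 233.4668° = 4.074765 rad, β = (θ_goal − ψ) mod 360° = 15.4668° = 0.269947 rad.
Common terms: sin α = -0.803513, cos α = -0.595288, sin β = 0.266681, cos β = 0.963785, cos(α−β) = -0.788011, d² = 22.647568. Work in radians in the unit-radius frame; every candidate has L = ρ·(t + p + q).
LSL: p² = 2 + d² − 2cos(α−β) + 2d(sin α − sin β) = 16.037605; p = √p² = 4.004698; φ = atan2(cos β − cos α, d + sin α − sin β) = 0.399883 rad; t = (φ − α) mod 2π = 2.608303 rad, q = (β − φ) mod 2π = 6.153249 rad → L = 5.33·(2.608303 + 4.004698 + 6.153249) = 5.33·12.766251 = 68.044116 m
RSR: p² = 2 + d² − 2cos(α−β) + 2d(sin β − sin α) = 36.409575; p = √p² = 6.034035; φ = atan2(cos α − cos β, d − sin α + sin β) = -0.261345 rad; t = (α − φ) mod 2π = 4.336110 rad, q = (φ − β) mod 2π = 5.751893 rad → L = 5.33·(4.336110 + 6.034035 + 5.751893) = 5.33·16.122038 = 85.930461 m
LSR: p² = d² − 2 + 2cos(α−β) + 2d(sin α + sin β) = 13.962040; p = √p² = 3.736581; φ = atan2(−cos α − cos β, d + sin α + sin β) − atan2(−2, p) = 0.404390 rad; t = (φ − α) mod 2π = 2.612810 rad, q = (φ − β) mod 2π = 0.134443 rad → L = 5.33·(2.612810 + 3.736581 + 0.134443) = 5.33·6.483834 = 34.558835 m
RSL: p² = d² − 2 + 2cos(α−β) − 2d(sin α + sin β) = 24.181054; p = √p² = 4.917423; φ = atan2(cos α + cos β, d − sin α − sin β) − atan2(2, p) = -0.316812 rad; t = (α − φ) mod 2π = 4.391578 rad, q = (β − φ) mod 2π = 0.586760 rad → L = 5.33·(4.391578 + 4.917423 + 0.586760) = 5.33·9.895761 = 52.744405 m
RLR: c = (6 − d² + 2cos(α−β) + 2d(sin α − sin β))/8 = -3.551197, |c| > 1 → infeasible
LRL: c = (6 − d² + 2cos(α−β) − 2d(sin α − sin β))/8 = -1.004701, |c| > 1 → infeasible
Shortest: LSR with L = 34.558835 m ≈ 34.5588 m
Convert LSR to answer units (arcs ×180/π): t = 2.612810·180/π = 149.7030°, p = ρ·p = 5.33·3.736581 = 19.9160 m, q = 0.134443·180/π = 7.7030°, L = 34.5588 m.

LSR: t = 149.7030°, p = 19.9160 m, q = 7.7030°, L = 34.5588 m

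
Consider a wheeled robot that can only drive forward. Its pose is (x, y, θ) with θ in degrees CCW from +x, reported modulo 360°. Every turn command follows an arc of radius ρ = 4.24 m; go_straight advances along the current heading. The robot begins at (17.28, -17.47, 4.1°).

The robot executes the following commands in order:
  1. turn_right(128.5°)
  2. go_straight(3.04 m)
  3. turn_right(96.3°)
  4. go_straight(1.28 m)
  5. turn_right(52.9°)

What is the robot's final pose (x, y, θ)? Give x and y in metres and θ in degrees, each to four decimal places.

(10.6636, -23.1066, 86.4000°)

set_pose: (x, y, θ) = (17.2800, -17.4700, 4.1000°), ρ = 4.24
turn_right(128.5°): centre at ρ to the right, rotate −128.5° → (21.0816, -24.0946, -124.4000° ≡ 235.6000°)
go_straight(3.04): x += 3.04·cos θ, y += 3.04·sin θ → (19.3641, -26.6030, 235.6000°)
turn_right(96.3°): centre at ρ to the right, rotate −96.3° → (13.1008, -27.4220, 139.3000°)
go_straight(1.28): x += 1.28·cos θ, y += 1.28·sin θ → (12.1303, -26.5873, 139.3000°)
turn_right(52.9°): centre at ρ to the right, rotate −52.9° → (10.6636, -23.1066, 86.4000°)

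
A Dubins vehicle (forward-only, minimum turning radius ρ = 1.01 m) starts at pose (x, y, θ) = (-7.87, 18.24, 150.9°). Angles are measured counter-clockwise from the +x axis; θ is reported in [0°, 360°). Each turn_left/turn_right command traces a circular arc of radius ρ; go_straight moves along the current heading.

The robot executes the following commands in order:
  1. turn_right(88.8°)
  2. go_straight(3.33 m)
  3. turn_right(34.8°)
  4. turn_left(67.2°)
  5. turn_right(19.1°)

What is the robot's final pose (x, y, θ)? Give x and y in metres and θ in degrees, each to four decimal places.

(-5.7107, 24.2735, 75.4000°)

set_pose: (x, y, θ) = (-7.8700, 18.2400, 150.9000°), ρ = 1.01
turn_right(88.8°): centre at ρ to the right, rotate −88.8° → (-8.2714, 19.5951, 62.1000°)
go_straight(3.33): x += 3.33·cos θ, y += 3.33·sin θ → (-6.7132, 22.5381, 62.1000°)
turn_right(34.8°): centre at ρ to the right, rotate −34.8° → (-6.2838, 22.9630, 27.3000°)
turn_left(67.2°): centre at ρ to the left, rotate +67.2° → (-5.7402, 23.9397, 94.5000°)
turn_right(19.1°): centre at ρ to the right, rotate −19.1° → (-5.7107, 24.2735, 75.4000°)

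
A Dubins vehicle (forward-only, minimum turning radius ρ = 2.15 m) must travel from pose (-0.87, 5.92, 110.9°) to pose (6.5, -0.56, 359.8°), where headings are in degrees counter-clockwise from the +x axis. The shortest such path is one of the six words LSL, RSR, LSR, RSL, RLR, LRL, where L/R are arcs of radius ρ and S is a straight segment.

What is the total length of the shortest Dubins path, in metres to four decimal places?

Let ψ = atan2(Δy, Δx) = atan2(-6.48, 7.37) = -41.3232° be the start→goal bearing.
Normalize: d = |goal − start| / ρ = 9.813628/2.15 = 4.564478, α = (θ_start − ψ) mod 360° = 152.2232° = 2.656797 rad, β = (θ_goal − ψ) mod 360° = 41.1232° = 0.717736 rad.
Common terms: sin α = 0.466028, cos α = -0.884770, sin β = 0.657681, cos β = 0.753297, cos(α−β) = -0.359997, d² = 20.834462. Work in radians in the unit-radius frame; every candidate has L = ρ·(t + p + q).
LSL: p² = 2 + d² − 2cos(α−β) + 2d(sin α − sin β) = 21.804865; p = √p² = 4.669568; φ = atan2(cos β − cos α, d + sin α − sin β) = 0.358421 rad; t = (φ − α) mod 2π = 3.984810 rad, q = (β − φ) mod 2π = 0.359315 rad → L = 2.15·(3.984810 + 4.669568 + 0.359315) = 2.15·9.013692 = 19.379439 m
RSR: p² = 2 + d² − 2cos(α−β) + 2d(sin β − sin α) = 25.304046; p = √p² = 5.030313; φ = atan2(cos α − cos β, d − sin α + sin β) = -0.331688 rad; t = (α − φ) mod 2π = 2.988484 rad, q = (φ − β) mod 2π = 5.233762 rad → L = 2.15·(2.988484 + 5.030313 + 5.233762) = 2.15·13.252559 = 28.493001 m
LSR: p² = d² − 2 + 2cos(α−β) + 2d(sin α + sin β) = 28.372756; p = √p² = 5.326608; φ = atan2(−cos α − cos β, d + sin α + sin β) − atan2(−2, p) = 0.382295 rad; t = (φ − α) mod 2π = 4.008684 rad, q = (φ − β) mod 2π = 5.947744 rad → L = 2.15·(4.008684 + 5.326608 + 5.947744) = 2.15·15.283036 = 32.858528 m
RSL: p² = d² − 2 + 2cos(α−β) − 2d(sin α + sin β) = 7.856181; p = √p² = 2.802888; φ = atan2(cos α + cos β, d − sin α − sin β) − atan2(2, p) = -0.657954 rad; t = (α − φ) mod 2π = 3.314750 rad, q = (β − φ) mod 2π = 1.375690 rad → L = 2.15·(3.314750 + 2.802888 + 1.375690) = 2.15·7.493328 = 16.110655 m
RLR: c = (6 − d² + 2cos(α−β) + 2d(sin α − sin β))/8 = -2.163006, |c| > 1 → infeasible
LRL: c = (6 − d² + 2cos(α−β) − 2d(sin α − sin β))/8 = -1.725608, |c| > 1 → infeasible
Shortest: RSL with L = 16.110655 m ≈ 16.1107 m

16.1107 m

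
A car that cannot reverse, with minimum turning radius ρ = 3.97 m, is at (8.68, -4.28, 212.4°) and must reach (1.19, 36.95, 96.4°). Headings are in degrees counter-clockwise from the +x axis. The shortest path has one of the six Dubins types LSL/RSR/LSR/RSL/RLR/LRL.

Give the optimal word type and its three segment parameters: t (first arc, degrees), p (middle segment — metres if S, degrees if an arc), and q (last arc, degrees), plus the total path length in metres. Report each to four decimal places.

RSL: t = 120.3152°, p = 37.7493 m, q = 4.3152°, L = 46.3849 m

Let ψ = atan2(Δy, Δx) = atan2(41.23, -7.49) = 100.2963° be the start→goal bearing.
Normalize: d = |goal − start| / ρ = 41.904809/3.97 = 10.555367, α = (θ_start − ψ) mod 360° = 112.1037° = 1.956579 rad, β = (θ_goal − ψ) mod 360° = 356.1037° = 6.215182 rad.
Common terms: sin α = 0.926504, cos α = -0.376284, sin β = -0.067951, cos β = 0.997689, cos(α−β) = -0.438371, d² = 111.415782. Work in radians in the unit-radius frame; every candidate has L = ρ·(t + p + q).
LSL: p² = 2 + d² − 2cos(α−β) + 2d(sin α − sin β) = 135.286197; p = √p² = 11.631259; φ = atan2(cos β − cos α, d + sin α − sin β) = 0.118404 rad; t = (φ − α) mod 2π = 4.445010 rad, q = (β − φ) mod 2π = 6.096778 rad → L = 3.97·(4.445010 + 11.631259 + 6.096778) = 3.97·22.173048 = 88.027001 m
RSR: p² = 2 + d² − 2cos(α−β) + 2d(sin β − sin α) = 93.298851; p = √p² = 9.659133; φ = atan2(cos α − cos β, d − sin α + sin β) = -0.142730 rad; t = (α − φ) mod 2π = 2.099309 rad, q = (φ − β) mod 2π = 6.208458 rad → L = 3.97·(2.099309 + 9.659133 + 6.208458) = 3.97·17.966900 = 71.328594 m
LSR: p² = d² − 2 + 2cos(α−β) + 2d(sin α + sin β) = 126.663738; p = √p² = 11.254499; φ = atan2(−cos α − cos β, d + sin α + sin β) − atan2(−2, p) = 0.121482 rad; t = (φ − α) mod 2π = 4.448088 rad, q = (φ − β) mod 2π = 0.189485 rad → L = 3.97·(4.448088 + 11.254499 + 0.189485) = 3.97·15.892071 = 63.091524 m
RSL: p² = d² − 2 + 2cos(α−β) − 2d(sin α + sin β) = 90.414342; p = √p² = 9.508646; φ = atan2(cos α + cos β, d − sin α − sin β) − atan2(2, p) = -0.143317 rad; t = (α − φ) mod 2π = 2.099896 rad, q = (β − φ) mod 2π = 0.075314 rad → L = 3.97·(2.099896 + 9.508646 + 0.075314) = 3.97·11.683856 = 46.384907 m
RLR: c = (6 − d² + 2cos(α−β) + 2d(sin α − sin β))/8 = -10.662356, |c| > 1 → infeasible
LRL: c = (6 − d² + 2cos(α−β) − 2d(sin α − sin β))/8 = -15.910775, |c| > 1 → infeasible
Shortest: RSL with L = 46.384907 m ≈ 46.3849 m
Convert RSL to answer units (arcs ×180/π): t = 2.099896·180/π = 120.3152°, p = ρ·p = 3.97·9.508646 = 37.7493 m, q = 0.075314·180/π = 4.3152°, L = 46.3849 m.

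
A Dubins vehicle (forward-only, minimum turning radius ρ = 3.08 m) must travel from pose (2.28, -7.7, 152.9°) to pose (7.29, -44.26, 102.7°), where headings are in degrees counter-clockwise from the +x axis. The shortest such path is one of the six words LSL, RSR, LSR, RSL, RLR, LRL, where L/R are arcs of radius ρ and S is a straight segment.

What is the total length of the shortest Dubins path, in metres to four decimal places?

Let ψ = atan2(Δy, Δx) = atan2(-36.56, 5.01) = -82.1971° be the start→goal bearing.
Normalize: d = |goal − start| / ρ = 36.901676/3.08 = 11.981064, α = (θ_start − ψ) mod 360° = 235.0971° = 4.103218 rad, β = (θ_goal − ψ) mod 360° = 184.8971° = 3.227063 rad.
Common terms: sin α = -0.820123, cos α = -0.572188, sin β = -0.085366, cos β = -0.996350, cos(α−β) = 0.640110, d² = 143.545887. Work in radians in the unit-radius frame; every candidate has L = ρ·(t + p + q).
LSL: p² = 2 + d² − 2cos(α−β) + 2d(sin α − sin β) = 126.659336; p = √p² = 11.254303; φ = atan2(cos β − cos α, d + sin α − sin β) = -0.037698 rad; t = (φ − α) mod 2π = 2.142270 rad, q = (β − φ) mod 2π = 3.264760 rad → L = 3.08·(2.142270 + 11.254303 + 3.264760) = 3.08·16.661333 = 51.316906 m
RSR: p² = 2 + d² − 2cos(α−β) + 2d(sin β − sin α) = 161.871999; p = √p² = 12.722893; φ = atan2(cos α − cos β, d − sin α + sin β) = 0.033345 rad; t = (α − φ) mod 2π = 4.069873 rad, q = (φ − β) mod 2π = 3.089467 rad → L = 3.08·(4.069873 + 12.722893 + 3.089467) = 3.08·19.882233 = 61.237279 m
LSR: p² = d² − 2 + 2cos(α−β) + 2d(sin α + sin β) = 121.128672; p = √p² = 11.005847; φ = atan2(−cos α − cos β, d + sin α + sin β) − atan2(−2, p) = 0.320446 rad; t = (φ − α) mod 2π = 2.500413 rad, q = (φ − β) mod 2π = 3.376568 rad → L = 3.08·(2.500413 + 11.005847 + 3.376568) = 3.08·16.882829 = 51.999112 m
RSL: p² = d² − 2 + 2cos(α−β) − 2d(sin α + sin β) = 164.523541; p = √p² = 12.826673; φ = atan2(cos α + cos β, d − sin α − sin β) − atan2(2, p) = -0.275803 rad; t = (α − φ) mod 2π = 4.379021 rad, q = (β − φ) mod 2π = 3.502865 rad → L = 3.08·(4.379021 + 12.826673 + 3.502865) = 3.08·20.708559 = 63.782362 m
RLR: c = (6 − d² + 2cos(α−β) + 2d(sin α − sin β))/8 = -19.234000, |c| > 1 → infeasible
LRL: c = (6 − d² + 2cos(α−β) − 2d(sin α − sin β))/8 = -14.832417, |c| > 1 → infeasible
Shortest: LSL with L = 51.316906 m ≈ 51.3169 m

51.3169 m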